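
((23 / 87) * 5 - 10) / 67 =-755 / 5829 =-0.13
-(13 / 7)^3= -2197 / 343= -6.41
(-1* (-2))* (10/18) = 10/9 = 1.11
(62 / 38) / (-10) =-31 / 190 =-0.16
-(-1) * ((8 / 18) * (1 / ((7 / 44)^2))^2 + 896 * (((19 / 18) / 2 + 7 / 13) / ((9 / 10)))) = 1755.30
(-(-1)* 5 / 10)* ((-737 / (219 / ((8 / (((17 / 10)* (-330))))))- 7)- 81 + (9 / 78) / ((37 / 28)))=-43.93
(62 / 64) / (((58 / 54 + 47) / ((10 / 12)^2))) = 2325 / 166144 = 0.01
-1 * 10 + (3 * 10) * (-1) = -40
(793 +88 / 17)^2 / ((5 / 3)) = 552353283 / 1445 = 382251.41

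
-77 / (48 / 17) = -1309 / 48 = -27.27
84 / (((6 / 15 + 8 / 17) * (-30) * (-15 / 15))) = 3.22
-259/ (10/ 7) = -1813/ 10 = -181.30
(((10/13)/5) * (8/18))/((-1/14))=-112/117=-0.96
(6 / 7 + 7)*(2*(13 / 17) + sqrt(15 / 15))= 2365 / 119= 19.87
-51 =-51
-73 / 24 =-3.04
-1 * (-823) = 823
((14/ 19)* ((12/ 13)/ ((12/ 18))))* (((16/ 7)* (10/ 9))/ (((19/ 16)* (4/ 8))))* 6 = 122880/ 4693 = 26.18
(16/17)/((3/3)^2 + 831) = 0.00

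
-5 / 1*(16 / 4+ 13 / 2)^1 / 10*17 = -357 / 4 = -89.25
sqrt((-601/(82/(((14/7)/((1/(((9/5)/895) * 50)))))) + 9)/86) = 57 * sqrt(10729618)/631154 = 0.30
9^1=9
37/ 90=0.41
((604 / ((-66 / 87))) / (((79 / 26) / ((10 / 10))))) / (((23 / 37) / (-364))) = 3066771344 / 19987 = 153438.30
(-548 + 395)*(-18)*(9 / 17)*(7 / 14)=729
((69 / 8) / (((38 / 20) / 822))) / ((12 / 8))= 47265 / 19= 2487.63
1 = 1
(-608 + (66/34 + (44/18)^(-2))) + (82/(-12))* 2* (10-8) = -15630521/24684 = -633.22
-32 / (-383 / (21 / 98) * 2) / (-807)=-8 / 721189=-0.00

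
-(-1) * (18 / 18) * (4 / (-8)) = -1 / 2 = -0.50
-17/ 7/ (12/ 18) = -51/ 14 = -3.64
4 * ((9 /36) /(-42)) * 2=-1 /21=-0.05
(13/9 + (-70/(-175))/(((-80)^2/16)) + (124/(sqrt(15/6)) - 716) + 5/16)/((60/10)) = -12856357/108000 + 62 * sqrt(10)/15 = -105.97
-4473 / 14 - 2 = -643 / 2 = -321.50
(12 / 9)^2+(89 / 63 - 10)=-143 / 21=-6.81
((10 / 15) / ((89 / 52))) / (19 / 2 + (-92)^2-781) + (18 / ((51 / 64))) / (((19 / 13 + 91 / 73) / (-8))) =-70444474672 / 1055703315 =-66.73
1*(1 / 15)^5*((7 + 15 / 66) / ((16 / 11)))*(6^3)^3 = 206064 / 3125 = 65.94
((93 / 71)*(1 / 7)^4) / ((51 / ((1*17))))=31 / 170471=0.00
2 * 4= 8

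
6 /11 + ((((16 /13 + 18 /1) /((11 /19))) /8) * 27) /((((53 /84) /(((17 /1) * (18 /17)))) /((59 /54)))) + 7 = 26540812 /7579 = 3501.89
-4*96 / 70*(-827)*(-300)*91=-123851520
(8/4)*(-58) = -116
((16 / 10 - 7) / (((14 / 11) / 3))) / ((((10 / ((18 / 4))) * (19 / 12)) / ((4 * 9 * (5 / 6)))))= -72171 / 665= -108.53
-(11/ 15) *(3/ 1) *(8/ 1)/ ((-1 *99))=8/ 45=0.18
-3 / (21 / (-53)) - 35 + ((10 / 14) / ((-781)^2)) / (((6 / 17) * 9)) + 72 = 10276623013 / 230565258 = 44.57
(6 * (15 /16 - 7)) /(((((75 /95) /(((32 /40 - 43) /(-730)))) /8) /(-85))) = 6610841 /3650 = 1811.19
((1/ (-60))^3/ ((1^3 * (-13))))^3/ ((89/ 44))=11/ 492630532992000000000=0.00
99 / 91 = 1.09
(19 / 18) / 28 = 19 / 504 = 0.04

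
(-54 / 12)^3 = -729 / 8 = -91.12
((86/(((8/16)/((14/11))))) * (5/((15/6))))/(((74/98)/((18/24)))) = 176988/407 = 434.86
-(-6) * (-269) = -1614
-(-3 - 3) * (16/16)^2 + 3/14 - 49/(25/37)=-23207/350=-66.31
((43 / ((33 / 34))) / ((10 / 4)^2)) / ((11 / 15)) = 5848 / 605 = 9.67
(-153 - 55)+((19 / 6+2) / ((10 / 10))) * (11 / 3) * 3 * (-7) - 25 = -3785 / 6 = -630.83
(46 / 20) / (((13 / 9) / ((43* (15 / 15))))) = 8901 / 130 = 68.47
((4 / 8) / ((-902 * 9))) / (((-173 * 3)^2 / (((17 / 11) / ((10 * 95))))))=-17 / 45701457298200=-0.00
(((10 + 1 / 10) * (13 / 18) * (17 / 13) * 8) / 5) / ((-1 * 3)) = -3434 / 675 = -5.09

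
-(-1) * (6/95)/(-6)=-1/95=-0.01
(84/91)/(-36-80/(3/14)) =-9/3991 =-0.00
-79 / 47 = -1.68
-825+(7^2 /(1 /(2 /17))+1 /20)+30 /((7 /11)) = -1837461 /2380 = -772.04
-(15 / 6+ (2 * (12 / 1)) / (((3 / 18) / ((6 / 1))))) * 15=-25995 / 2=-12997.50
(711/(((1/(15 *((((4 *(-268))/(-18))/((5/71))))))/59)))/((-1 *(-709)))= 532137048/709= 750545.91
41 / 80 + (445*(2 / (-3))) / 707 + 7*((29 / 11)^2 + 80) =12498330041 / 20531280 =608.75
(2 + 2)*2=8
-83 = -83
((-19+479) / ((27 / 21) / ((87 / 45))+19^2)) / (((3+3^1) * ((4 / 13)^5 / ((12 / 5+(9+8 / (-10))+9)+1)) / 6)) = 178557402751 / 18795008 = 9500.26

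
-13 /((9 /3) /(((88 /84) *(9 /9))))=-286 /63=-4.54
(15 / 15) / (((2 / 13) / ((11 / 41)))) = 143 / 82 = 1.74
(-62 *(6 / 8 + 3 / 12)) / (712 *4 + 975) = -62 / 3823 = -0.02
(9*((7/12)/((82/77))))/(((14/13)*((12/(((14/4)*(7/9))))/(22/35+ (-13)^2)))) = 13866853/78720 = 176.15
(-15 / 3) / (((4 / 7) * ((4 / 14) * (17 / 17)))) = -245 / 8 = -30.62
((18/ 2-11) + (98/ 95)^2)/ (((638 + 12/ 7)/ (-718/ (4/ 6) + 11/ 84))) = 381999911/ 242483700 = 1.58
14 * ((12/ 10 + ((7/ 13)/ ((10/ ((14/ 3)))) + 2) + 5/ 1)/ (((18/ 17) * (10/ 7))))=686392/ 8775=78.22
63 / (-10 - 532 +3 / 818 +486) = -51534 / 45805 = -1.13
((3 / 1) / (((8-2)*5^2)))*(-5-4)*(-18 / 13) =81 / 325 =0.25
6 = 6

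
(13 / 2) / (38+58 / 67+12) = 871 / 6816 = 0.13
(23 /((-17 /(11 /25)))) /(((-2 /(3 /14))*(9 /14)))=253 /2550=0.10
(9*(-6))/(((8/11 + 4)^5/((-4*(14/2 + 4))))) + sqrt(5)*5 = 12.19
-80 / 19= -4.21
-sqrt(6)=-2.45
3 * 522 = 1566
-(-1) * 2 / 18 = 1 / 9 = 0.11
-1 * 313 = -313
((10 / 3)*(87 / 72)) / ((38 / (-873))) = -14065 / 152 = -92.53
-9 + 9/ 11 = -90/ 11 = -8.18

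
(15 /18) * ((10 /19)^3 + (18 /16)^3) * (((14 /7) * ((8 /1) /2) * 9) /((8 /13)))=1074881145 /7023616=153.04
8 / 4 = 2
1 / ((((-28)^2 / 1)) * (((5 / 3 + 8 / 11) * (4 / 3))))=99 / 247744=0.00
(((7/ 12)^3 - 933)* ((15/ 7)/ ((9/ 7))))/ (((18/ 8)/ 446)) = -1797247315/ 5832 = -308169.98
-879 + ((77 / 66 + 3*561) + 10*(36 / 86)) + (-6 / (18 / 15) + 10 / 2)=208813 / 258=809.35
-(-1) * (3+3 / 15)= 16 / 5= 3.20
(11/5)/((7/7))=11/5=2.20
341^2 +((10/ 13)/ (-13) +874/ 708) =6956697419/ 59826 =116282.18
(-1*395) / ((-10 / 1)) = 79 / 2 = 39.50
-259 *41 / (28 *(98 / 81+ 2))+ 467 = 362803 / 1040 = 348.85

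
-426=-426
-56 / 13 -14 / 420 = -1693 / 390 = -4.34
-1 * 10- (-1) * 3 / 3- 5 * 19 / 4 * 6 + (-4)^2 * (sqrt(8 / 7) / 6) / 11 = -303 / 2 + 16 * sqrt(14) / 231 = -151.24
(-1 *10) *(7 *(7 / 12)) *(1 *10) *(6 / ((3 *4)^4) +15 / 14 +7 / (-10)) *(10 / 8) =-7868525 / 41472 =-189.73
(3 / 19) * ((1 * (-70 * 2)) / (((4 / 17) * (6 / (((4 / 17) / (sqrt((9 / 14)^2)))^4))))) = -172103680 / 612449667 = -0.28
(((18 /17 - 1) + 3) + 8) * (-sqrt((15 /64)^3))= -705 * sqrt(15) /2176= -1.25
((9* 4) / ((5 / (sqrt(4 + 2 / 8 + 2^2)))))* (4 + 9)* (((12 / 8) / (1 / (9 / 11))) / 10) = 3159* sqrt(33) / 550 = 32.99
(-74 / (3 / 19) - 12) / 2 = -721 / 3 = -240.33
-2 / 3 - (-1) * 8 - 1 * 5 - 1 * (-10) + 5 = 52 / 3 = 17.33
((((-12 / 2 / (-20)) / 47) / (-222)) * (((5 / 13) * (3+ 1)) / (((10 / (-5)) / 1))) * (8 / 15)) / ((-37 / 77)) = -308 / 12546885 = -0.00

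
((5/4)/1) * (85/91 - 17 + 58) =4770/91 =52.42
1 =1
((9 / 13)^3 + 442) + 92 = 1173927 / 2197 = 534.33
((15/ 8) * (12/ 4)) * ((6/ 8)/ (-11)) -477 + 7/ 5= -837731/ 1760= -475.98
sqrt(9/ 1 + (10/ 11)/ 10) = 10 * sqrt(11)/ 11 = 3.02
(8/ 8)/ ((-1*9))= -1/ 9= -0.11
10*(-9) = -90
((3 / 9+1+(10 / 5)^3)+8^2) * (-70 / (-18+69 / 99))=169400 / 571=296.67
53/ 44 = 1.20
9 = 9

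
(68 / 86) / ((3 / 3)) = 34 / 43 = 0.79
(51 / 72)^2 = 0.50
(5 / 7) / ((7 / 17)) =85 / 49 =1.73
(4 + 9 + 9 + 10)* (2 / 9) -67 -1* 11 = -638 / 9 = -70.89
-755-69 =-824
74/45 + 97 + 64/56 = 31433/315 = 99.79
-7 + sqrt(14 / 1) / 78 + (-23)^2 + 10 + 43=575.05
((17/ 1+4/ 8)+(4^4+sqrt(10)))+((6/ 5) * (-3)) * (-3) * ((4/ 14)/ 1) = sqrt(10)+19361/ 70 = 279.75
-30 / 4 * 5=-37.50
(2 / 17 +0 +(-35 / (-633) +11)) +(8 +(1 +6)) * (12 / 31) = 5664172 / 333591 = 16.98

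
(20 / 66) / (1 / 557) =5570 / 33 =168.79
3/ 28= 0.11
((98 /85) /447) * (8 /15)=784 /569925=0.00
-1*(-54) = 54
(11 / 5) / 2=11 / 10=1.10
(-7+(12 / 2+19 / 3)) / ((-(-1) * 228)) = 4 / 171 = 0.02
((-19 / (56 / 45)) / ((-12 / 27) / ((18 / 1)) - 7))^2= 4796255025 / 1015314496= 4.72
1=1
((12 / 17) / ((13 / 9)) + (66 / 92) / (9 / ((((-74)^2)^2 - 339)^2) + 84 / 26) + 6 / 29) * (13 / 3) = 3405568226039923454843 / 856442044786887541770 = 3.98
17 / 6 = 2.83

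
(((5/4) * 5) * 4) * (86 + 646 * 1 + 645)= 34425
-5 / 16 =-0.31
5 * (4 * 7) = 140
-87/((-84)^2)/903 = -29/2123856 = -0.00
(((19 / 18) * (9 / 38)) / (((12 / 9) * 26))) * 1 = 3 / 416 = 0.01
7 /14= 1 /2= 0.50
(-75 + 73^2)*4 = 21016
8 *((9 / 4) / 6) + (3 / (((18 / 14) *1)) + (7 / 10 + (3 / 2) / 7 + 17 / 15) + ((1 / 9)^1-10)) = -158 / 63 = -2.51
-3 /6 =-1 /2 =-0.50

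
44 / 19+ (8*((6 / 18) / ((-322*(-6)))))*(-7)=9070 / 3933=2.31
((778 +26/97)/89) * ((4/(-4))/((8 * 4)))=-18873/69064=-0.27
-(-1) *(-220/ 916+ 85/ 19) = 18420/ 4351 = 4.23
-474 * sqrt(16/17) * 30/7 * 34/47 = -113760 * sqrt(17)/329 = -1425.67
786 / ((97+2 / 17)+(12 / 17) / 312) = 115804 / 14309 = 8.09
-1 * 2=-2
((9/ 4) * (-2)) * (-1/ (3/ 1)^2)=1/ 2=0.50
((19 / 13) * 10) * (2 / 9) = 380 / 117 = 3.25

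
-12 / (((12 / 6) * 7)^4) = -3 / 9604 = -0.00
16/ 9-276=-2468/ 9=-274.22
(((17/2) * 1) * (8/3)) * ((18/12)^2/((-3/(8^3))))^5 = -189253438930944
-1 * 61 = -61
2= 2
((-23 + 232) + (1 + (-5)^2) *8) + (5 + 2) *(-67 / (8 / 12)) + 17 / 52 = -14881 / 52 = -286.17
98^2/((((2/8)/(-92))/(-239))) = 844691008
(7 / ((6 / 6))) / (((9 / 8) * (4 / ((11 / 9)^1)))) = 1.90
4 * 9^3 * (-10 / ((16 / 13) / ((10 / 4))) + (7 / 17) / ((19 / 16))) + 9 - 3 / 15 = -58211.33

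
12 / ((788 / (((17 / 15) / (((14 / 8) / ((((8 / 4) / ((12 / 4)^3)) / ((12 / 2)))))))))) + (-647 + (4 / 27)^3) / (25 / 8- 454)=702513210988 / 489521425995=1.44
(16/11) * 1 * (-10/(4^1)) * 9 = -360/11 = -32.73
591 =591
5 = 5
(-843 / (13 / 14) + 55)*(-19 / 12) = 1350.34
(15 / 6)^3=125 / 8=15.62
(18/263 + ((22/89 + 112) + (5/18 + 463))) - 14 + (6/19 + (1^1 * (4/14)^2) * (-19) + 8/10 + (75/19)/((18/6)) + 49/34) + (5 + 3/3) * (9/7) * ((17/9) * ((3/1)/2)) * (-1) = 9036549486514/16670816505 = 542.06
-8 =-8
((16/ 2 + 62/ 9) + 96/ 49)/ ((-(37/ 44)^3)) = -632917120/ 22337973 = -28.33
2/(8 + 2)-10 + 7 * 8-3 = 216/5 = 43.20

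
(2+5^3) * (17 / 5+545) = 348234 / 5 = 69646.80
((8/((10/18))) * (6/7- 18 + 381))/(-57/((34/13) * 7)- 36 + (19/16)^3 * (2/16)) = -102155157504/758512175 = -134.68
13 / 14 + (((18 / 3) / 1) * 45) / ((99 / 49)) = 20723 / 154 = 134.56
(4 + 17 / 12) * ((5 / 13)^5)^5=1490116119384765625 / 6513609244492446153259144332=0.00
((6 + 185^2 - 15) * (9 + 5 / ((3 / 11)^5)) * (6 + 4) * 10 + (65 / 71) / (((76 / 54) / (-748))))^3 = 51767538234330068661947643348776208168751169000 / 35225297509826943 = 1469612519805922723512228000000.00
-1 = -1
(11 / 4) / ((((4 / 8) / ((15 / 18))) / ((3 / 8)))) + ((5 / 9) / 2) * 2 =655 / 288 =2.27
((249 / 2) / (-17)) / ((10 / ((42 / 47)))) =-5229 / 7990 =-0.65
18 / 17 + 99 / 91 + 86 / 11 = 169573 / 17017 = 9.96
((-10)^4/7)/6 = 5000/21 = 238.10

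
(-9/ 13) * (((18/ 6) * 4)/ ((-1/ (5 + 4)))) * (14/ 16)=1701/ 26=65.42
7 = 7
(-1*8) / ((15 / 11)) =-88 / 15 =-5.87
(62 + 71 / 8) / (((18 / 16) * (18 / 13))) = 91 / 2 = 45.50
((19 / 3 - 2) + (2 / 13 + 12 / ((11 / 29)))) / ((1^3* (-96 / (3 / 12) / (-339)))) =31.89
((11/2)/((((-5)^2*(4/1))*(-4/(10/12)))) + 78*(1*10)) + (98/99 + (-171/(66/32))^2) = 2667578087/348480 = 7654.90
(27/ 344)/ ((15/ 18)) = 81/ 860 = 0.09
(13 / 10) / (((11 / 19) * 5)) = 247 / 550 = 0.45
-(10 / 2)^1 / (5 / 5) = -5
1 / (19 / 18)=18 / 19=0.95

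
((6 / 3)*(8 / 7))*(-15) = -240 / 7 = -34.29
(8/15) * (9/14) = 12/35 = 0.34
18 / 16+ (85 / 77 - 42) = -24499 / 616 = -39.77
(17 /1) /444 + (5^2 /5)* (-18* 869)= -34725223 /444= -78209.96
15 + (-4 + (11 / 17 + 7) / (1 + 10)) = 2187 / 187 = 11.70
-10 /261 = -0.04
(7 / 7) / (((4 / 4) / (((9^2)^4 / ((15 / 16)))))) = 229582512 / 5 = 45916502.40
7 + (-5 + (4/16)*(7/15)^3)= 27343/13500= 2.03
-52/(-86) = 26/43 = 0.60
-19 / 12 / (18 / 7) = -0.62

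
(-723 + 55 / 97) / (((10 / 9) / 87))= -27434754 / 485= -56566.50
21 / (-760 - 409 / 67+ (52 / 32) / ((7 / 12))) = -19698 / 715993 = -0.03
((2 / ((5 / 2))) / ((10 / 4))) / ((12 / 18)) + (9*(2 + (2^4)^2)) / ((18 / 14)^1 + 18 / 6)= 13557 / 25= 542.28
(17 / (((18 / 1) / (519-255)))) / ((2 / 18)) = 2244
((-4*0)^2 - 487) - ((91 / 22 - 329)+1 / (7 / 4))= -25057 / 154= -162.71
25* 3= 75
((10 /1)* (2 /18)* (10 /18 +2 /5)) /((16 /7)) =301 /648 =0.46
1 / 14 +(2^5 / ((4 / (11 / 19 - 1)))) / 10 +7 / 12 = 2537 / 7980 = 0.32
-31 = -31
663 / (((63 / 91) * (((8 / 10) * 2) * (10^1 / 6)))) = 2873 / 8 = 359.12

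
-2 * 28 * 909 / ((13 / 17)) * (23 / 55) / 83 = -19903464 / 59345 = -335.39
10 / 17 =0.59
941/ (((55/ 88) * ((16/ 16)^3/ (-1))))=-7528/ 5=-1505.60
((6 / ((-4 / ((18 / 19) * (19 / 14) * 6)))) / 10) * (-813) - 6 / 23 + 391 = 2143709 / 1610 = 1331.50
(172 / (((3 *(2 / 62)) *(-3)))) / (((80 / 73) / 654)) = -10606681 / 30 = -353556.03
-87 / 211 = -0.41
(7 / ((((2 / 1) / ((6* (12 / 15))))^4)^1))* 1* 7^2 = 7112448 / 625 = 11379.92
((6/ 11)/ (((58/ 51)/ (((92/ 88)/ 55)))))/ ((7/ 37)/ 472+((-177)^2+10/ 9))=12023964/ 41320578627955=0.00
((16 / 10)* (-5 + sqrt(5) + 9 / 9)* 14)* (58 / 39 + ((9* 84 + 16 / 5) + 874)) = -142806272 / 975 + 35701568* sqrt(5) / 975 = -64589.89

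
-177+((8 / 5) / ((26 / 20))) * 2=-2269 / 13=-174.54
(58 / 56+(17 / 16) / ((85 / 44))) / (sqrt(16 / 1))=0.40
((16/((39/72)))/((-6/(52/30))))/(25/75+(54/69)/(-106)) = -19504/745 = -26.18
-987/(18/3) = -329/2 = -164.50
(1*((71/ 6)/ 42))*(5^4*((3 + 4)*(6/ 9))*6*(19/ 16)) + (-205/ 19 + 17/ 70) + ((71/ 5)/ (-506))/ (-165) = 7787782965247/ 1332500400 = 5844.49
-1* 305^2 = -93025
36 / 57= 12 / 19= 0.63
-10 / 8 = -5 / 4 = -1.25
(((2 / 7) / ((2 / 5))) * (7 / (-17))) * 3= -15 / 17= -0.88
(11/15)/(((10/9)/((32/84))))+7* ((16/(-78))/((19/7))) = -35996/129675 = -0.28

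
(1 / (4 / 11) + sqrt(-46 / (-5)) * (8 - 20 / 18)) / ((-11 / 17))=-1054 * sqrt(230) / 495 - 17 / 4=-36.54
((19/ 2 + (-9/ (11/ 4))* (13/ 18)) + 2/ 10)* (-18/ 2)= -7263/ 110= -66.03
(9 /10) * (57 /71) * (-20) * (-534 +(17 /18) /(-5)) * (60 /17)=27244.96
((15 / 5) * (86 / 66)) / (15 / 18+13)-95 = -86477 / 913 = -94.72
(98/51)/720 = 49/18360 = 0.00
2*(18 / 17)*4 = 144 / 17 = 8.47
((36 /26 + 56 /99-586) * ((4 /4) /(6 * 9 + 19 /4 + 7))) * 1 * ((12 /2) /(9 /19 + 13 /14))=-1599558016 /42084471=-38.01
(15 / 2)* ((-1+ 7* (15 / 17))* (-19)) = -12540 / 17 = -737.65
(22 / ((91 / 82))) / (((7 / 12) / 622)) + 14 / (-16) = 21137.36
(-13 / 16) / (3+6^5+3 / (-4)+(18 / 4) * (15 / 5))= -13 / 124668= -0.00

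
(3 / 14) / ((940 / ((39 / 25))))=117 / 329000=0.00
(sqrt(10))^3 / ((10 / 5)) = 5 * sqrt(10) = 15.81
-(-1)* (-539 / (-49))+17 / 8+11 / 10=569 / 40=14.22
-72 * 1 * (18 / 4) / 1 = -324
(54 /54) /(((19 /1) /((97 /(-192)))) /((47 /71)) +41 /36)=-164124 /9137369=-0.02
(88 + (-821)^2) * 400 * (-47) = -12673625200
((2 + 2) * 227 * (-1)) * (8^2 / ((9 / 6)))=-116224 / 3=-38741.33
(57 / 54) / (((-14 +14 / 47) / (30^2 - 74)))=-52687 / 828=-63.63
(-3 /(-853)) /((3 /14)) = 14 /853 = 0.02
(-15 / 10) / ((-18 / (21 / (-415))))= -7 / 1660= -0.00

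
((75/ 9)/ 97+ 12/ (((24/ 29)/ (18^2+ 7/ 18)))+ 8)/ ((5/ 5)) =16453343/ 3492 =4711.72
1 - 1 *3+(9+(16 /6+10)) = 59 /3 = 19.67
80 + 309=389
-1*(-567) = 567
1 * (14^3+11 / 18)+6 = 49511 / 18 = 2750.61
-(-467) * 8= 3736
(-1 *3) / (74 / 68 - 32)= 102 / 1051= 0.10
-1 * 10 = -10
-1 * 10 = -10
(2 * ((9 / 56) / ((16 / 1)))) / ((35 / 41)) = 369 / 15680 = 0.02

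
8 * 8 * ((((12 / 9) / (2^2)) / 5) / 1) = 64 / 15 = 4.27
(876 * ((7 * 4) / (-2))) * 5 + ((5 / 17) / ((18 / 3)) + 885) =-6164365 / 102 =-60434.95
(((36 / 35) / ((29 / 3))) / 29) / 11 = 108 / 323785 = 0.00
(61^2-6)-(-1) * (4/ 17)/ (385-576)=12062601/ 3247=3715.00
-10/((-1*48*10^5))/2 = 1/960000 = 0.00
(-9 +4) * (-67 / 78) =4.29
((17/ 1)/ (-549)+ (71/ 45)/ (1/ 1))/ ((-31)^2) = 4246/ 2637945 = 0.00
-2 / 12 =-1 / 6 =-0.17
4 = 4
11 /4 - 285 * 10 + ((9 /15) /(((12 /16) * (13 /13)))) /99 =-5637539 /1980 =-2847.24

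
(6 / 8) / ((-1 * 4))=-3 / 16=-0.19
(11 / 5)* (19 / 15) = 209 / 75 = 2.79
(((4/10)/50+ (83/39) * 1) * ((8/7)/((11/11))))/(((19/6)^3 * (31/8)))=47987712/2418654875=0.02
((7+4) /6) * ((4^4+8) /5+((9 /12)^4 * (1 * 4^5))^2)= 962764 /5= 192552.80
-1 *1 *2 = -2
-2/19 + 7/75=-0.01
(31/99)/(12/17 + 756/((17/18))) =527/1348380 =0.00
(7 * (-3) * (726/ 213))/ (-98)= 363/ 497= 0.73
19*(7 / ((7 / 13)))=247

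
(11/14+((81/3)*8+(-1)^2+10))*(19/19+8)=28701/14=2050.07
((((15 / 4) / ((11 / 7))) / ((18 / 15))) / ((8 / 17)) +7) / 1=7903 / 704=11.23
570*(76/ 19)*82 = 186960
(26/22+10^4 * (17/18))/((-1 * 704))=-935117/69696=-13.42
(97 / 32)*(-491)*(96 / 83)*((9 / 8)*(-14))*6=27004509 / 166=162677.77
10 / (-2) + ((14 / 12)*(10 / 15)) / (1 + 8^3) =-23078 / 4617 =-5.00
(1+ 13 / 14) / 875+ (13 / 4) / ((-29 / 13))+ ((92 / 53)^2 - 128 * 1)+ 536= 817394560769 / 1995794500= 409.56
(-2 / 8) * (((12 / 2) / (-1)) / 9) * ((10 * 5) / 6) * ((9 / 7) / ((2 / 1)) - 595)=-208025 / 252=-825.50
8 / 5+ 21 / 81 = 251 / 135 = 1.86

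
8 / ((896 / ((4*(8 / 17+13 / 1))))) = 229 / 476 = 0.48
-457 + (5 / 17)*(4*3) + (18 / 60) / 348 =-8942423 / 19720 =-453.47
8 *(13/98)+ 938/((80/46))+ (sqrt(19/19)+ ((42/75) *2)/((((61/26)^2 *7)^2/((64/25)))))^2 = 1135238477774678760981117/2096798735907760937500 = 541.42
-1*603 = -603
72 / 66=12 / 11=1.09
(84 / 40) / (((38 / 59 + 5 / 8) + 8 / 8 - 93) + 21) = -1652 / 54855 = -0.03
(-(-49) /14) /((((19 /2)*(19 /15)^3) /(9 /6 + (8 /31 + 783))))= 1149474375 /8079902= 142.26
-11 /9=-1.22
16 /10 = 8 /5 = 1.60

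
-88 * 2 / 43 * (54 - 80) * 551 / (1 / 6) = 351819.91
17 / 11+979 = 10786 / 11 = 980.55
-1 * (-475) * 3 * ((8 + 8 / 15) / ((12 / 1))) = 3040 / 3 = 1013.33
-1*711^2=-505521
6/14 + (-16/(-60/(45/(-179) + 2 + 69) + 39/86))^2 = 1186456696765/721405881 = 1644.65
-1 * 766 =-766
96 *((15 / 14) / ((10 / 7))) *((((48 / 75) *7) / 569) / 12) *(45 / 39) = 2016 / 36985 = 0.05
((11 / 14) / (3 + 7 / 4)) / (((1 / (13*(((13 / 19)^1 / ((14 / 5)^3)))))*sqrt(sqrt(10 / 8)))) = 46475*sqrt(2)*5^(3 / 4) / 3467044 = 0.06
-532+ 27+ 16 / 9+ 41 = -4160 / 9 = -462.22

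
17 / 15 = 1.13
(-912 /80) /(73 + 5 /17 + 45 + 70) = -323 /5335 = -0.06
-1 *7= -7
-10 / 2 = -5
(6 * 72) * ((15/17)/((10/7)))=4536/17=266.82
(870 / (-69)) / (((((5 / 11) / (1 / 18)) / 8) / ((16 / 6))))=-20416 / 621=-32.88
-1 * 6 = -6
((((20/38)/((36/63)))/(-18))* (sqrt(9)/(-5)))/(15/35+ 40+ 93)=49/212952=0.00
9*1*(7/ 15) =21/ 5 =4.20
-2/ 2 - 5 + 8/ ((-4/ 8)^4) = 122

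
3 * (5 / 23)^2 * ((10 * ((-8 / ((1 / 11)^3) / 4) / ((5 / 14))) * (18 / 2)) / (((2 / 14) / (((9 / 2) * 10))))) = -15848217000 / 529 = -29958822.31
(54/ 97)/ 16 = 27/ 776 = 0.03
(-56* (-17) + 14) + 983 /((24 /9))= 10677 /8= 1334.62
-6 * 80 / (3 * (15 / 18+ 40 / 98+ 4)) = -47040 / 1541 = -30.53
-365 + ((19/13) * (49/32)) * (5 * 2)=-71265/208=-342.62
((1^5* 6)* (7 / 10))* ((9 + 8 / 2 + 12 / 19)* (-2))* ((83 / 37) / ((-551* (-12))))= -4067 / 104690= -0.04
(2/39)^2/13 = 4/19773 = 0.00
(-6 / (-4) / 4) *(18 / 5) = 27 / 20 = 1.35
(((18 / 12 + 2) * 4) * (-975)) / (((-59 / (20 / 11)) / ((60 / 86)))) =8190000 / 27907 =293.47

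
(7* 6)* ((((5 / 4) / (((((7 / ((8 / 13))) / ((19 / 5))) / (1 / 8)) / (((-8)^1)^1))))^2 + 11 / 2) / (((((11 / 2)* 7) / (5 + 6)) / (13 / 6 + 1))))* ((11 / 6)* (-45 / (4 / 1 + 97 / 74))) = -3633698035 / 1084811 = -3349.61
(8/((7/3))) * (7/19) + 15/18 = 2.10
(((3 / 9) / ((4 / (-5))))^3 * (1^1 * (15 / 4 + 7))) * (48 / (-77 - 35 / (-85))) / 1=91375 / 187488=0.49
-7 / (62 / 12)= -42 / 31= -1.35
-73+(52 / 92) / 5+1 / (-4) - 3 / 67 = -2255461 / 30820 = -73.18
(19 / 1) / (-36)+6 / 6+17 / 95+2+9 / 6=14197 / 3420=4.15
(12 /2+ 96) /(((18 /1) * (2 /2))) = 5.67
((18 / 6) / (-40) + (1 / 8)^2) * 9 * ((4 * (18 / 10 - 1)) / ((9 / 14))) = -133 / 50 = -2.66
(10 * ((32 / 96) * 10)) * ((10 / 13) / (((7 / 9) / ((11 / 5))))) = 6600 / 91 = 72.53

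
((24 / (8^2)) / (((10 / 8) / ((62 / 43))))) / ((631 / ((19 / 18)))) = 589 / 813990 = 0.00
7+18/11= 95/11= 8.64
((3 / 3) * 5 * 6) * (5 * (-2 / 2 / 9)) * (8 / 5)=-80 / 3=-26.67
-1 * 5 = -5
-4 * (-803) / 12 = 803 / 3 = 267.67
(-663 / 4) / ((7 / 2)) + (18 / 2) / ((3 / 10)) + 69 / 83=-19203 / 1162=-16.53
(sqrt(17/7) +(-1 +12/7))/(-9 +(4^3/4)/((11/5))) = -11 * sqrt(119)/133 -55/133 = -1.32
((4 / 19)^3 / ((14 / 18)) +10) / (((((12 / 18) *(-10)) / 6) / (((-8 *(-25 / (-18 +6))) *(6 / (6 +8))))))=21631770 / 336091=64.36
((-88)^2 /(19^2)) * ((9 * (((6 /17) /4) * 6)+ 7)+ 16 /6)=5699584 /18411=309.57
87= 87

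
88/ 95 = 0.93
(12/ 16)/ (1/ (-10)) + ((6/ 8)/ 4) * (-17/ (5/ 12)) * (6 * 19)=-4398/ 5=-879.60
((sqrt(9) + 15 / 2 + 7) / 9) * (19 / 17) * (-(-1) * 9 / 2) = 665 / 68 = 9.78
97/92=1.05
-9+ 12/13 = -8.08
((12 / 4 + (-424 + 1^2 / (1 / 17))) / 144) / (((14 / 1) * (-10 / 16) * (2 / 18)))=101 / 35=2.89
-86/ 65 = -1.32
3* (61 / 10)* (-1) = -183 / 10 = -18.30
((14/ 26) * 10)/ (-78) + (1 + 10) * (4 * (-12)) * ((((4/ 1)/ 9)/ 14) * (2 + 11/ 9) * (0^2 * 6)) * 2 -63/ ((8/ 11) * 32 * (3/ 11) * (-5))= 1243487/ 648960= 1.92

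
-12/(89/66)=-792/89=-8.90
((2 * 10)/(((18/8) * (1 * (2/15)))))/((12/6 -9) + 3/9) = -10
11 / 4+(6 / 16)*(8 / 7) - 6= -2.82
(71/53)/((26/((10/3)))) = 355/2067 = 0.17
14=14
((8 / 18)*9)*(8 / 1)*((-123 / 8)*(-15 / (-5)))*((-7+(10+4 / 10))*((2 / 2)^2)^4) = -25092 / 5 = -5018.40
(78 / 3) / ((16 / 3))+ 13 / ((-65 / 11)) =107 / 40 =2.68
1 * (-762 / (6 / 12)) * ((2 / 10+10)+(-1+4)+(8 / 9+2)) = -367792 / 15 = -24519.47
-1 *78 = -78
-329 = -329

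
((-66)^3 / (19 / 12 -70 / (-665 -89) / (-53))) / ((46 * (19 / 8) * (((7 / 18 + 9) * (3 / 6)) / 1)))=-763570976256 / 2154343139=-354.43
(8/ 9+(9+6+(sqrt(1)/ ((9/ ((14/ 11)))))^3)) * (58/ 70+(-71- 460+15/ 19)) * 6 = -10856683505926/ 215082945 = -50476.73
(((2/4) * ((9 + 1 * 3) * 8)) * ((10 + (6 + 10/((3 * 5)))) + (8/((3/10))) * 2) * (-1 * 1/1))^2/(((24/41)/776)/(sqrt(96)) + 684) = 260558087437025280/15786363715891 - 11972997120 * sqrt(6)/15786363715891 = 16505.26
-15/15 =-1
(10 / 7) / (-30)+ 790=16589 / 21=789.95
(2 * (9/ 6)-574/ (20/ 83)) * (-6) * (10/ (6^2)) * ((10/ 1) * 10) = 1189550/ 3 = 396516.67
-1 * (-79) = 79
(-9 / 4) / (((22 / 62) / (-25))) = 6975 / 44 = 158.52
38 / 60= 19 / 30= 0.63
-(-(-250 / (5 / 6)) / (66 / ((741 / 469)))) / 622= -18525 / 1604449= -0.01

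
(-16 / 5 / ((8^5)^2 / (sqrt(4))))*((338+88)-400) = -13 / 83886080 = -0.00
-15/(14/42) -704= -749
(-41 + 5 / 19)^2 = 599076 / 361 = 1659.49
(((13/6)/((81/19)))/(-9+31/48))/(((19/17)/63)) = -12376/3609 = -3.43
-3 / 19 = -0.16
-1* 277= -277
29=29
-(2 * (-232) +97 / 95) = 43983 / 95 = 462.98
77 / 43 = 1.79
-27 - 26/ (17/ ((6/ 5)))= -2451/ 85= -28.84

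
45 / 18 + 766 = 1537 / 2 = 768.50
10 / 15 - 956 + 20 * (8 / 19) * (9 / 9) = -53974 / 57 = -946.91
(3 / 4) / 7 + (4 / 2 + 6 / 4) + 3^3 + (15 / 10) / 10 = 2153 / 70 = 30.76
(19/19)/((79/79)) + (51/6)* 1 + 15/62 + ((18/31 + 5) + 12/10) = 2561/155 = 16.52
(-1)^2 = 1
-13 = -13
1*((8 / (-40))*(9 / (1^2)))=-9 / 5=-1.80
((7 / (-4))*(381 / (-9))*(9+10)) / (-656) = -16891 / 7872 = -2.15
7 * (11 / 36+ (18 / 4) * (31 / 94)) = 12.53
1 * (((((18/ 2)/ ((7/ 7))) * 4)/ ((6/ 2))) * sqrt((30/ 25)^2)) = 72/ 5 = 14.40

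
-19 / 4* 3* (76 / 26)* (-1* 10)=5415 / 13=416.54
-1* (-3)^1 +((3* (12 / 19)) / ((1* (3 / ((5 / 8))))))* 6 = 102 / 19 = 5.37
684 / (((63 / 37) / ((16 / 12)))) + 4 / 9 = 33772 / 63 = 536.06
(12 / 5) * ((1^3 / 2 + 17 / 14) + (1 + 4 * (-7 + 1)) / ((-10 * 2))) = 1203 / 175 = 6.87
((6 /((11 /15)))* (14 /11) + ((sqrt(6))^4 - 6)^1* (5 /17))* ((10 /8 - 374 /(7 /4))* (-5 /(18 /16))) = 261557700 /14399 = 18164.99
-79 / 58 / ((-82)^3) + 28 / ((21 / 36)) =1535008591 / 31979344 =48.00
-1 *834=-834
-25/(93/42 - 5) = 350/39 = 8.97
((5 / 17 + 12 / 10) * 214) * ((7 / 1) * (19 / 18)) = 1807337 / 765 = 2362.53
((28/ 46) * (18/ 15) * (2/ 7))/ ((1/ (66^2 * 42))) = 38181.29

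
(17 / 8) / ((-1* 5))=-0.42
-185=-185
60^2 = 3600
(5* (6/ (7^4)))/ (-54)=-5/ 21609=-0.00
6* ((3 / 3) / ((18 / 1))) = 1 / 3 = 0.33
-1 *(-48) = 48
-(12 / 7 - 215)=1493 / 7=213.29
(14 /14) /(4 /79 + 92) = 0.01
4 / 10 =2 / 5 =0.40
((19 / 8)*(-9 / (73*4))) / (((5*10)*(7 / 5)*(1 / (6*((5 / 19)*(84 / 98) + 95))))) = -68391 / 114464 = -0.60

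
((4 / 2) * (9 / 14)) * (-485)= -623.57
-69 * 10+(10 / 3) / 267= -552680 / 801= -689.99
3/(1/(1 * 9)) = 27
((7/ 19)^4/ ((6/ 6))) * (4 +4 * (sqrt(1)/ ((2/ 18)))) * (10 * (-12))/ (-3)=29.48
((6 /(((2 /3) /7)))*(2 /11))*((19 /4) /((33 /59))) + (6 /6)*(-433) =-81245 /242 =-335.72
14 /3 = 4.67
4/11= 0.36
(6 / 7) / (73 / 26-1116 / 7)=-156 / 28505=-0.01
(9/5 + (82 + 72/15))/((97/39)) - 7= 13882/485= 28.62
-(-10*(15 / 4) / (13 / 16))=600 / 13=46.15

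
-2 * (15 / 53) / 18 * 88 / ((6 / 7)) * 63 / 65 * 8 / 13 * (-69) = 1190112 / 8957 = 132.87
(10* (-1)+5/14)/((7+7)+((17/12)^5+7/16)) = -16796160/35086583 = -0.48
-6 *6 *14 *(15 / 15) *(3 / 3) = -504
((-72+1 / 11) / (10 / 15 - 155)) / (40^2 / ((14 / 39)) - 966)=5537 / 41487578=0.00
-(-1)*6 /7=6 /7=0.86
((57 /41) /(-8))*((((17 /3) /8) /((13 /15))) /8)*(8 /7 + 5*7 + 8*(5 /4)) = -1564935 /1910272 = -0.82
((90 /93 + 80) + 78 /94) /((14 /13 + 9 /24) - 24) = -12394616 /3416665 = -3.63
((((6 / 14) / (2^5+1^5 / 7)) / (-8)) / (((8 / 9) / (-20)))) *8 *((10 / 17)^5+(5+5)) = 4289571 / 1419857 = 3.02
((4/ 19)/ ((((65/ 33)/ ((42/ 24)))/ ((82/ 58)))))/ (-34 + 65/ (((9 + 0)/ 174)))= 4059/ 18767060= 0.00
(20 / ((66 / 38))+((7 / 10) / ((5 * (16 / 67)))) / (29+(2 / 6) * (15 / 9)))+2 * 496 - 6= 1000727099 / 1003200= 997.53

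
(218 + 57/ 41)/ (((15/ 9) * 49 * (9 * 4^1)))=257/ 3444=0.07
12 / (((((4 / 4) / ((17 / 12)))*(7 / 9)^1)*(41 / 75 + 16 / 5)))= 11475 / 1967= 5.83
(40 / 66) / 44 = 5 / 363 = 0.01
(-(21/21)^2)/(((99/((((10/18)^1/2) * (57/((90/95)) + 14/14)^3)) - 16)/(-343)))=-84773930045/3954084128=-21.44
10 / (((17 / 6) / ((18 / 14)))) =540 / 119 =4.54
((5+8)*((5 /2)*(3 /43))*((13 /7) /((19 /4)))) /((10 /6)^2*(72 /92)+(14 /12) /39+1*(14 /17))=92774916 /316815443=0.29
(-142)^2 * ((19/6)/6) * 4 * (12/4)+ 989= 386083/3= 128694.33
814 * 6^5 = 6329664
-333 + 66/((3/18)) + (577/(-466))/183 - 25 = 3239987/85278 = 37.99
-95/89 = -1.07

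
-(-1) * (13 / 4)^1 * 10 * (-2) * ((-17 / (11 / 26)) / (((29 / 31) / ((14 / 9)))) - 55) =22732645 / 2871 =7918.02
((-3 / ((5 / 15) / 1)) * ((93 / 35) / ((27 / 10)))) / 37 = -62 / 259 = -0.24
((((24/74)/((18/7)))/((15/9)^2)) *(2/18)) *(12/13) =56/12025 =0.00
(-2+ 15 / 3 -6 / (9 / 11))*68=-884 / 3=-294.67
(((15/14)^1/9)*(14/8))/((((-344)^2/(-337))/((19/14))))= -32015/39760896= -0.00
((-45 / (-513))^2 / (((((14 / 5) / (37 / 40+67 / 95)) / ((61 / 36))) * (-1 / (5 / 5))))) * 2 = -89975 / 5926176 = -0.02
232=232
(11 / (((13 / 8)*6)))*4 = 176 / 39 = 4.51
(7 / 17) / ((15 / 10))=0.27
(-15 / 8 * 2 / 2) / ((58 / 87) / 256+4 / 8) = -720 / 193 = -3.73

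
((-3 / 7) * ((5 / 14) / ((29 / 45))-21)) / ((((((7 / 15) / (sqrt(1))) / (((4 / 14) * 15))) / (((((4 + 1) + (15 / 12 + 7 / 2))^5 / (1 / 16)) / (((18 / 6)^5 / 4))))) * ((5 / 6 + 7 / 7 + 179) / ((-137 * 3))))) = -513031486990815 / 120875944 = -4244281.12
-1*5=-5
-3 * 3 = -9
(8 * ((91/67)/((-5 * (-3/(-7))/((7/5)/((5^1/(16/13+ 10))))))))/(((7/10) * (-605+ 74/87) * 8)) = 414932/88039675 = 0.00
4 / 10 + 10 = 52 / 5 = 10.40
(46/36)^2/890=0.00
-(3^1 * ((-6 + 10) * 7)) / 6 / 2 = -7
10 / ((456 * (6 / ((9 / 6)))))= 5 / 912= 0.01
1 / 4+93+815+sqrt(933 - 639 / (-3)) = sqrt(1146)+3633 / 4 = 942.10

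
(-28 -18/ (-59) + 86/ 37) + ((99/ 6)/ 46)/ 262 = -1334903897/ 52619032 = -25.37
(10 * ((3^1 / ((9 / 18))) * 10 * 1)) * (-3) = -1800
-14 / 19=-0.74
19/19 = 1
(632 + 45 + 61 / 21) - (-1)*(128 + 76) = 18562 / 21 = 883.90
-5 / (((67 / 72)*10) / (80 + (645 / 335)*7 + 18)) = -268884 / 4489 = -59.90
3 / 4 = 0.75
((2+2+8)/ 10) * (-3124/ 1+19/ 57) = -18742/ 5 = -3748.40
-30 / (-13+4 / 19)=190 / 81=2.35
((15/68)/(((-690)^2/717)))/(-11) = -239/7913840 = -0.00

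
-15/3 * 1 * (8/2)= -20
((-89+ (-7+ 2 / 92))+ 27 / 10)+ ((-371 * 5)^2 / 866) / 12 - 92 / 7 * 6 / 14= 13598059579 / 58558920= 232.21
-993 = -993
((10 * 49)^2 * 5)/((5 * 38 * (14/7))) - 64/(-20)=300429/95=3162.41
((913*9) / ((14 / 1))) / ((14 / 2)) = 8217 / 98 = 83.85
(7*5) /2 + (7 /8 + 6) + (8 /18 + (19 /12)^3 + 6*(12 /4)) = 80851 /1728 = 46.79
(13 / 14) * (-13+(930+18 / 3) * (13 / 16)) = 19435 / 28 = 694.11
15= 15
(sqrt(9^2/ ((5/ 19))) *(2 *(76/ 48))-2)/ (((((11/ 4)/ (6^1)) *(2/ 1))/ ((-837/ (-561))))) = -6696/ 2057 + 95418 *sqrt(95)/ 10285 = 87.17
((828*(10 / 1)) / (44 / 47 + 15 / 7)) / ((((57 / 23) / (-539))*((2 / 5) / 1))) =-28142429700 / 19247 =-1462172.27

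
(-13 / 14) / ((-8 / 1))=13 / 112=0.12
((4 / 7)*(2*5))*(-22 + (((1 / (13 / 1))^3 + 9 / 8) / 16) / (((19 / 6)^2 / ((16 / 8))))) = -1394995775 / 11103638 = -125.63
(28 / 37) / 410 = 14 / 7585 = 0.00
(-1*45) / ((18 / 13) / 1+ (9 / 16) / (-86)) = -89440 / 2739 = -32.65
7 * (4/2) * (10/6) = 70/3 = 23.33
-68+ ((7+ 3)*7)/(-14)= -73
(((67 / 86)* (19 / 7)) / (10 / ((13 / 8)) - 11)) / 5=-16549 / 189630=-0.09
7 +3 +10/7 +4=108/7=15.43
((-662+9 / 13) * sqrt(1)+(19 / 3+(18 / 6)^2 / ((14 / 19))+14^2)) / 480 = -0.93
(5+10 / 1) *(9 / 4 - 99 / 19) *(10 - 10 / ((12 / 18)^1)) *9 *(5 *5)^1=3796875 / 76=49958.88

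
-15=-15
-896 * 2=-1792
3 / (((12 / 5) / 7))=35 / 4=8.75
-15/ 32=-0.47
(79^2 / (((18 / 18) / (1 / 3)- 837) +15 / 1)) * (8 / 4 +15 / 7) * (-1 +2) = -180989 / 5733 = -31.57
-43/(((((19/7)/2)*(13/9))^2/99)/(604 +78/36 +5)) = -2173956246/3211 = -677034.02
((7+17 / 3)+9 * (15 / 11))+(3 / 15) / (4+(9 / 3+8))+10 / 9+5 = 76883 / 2475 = 31.06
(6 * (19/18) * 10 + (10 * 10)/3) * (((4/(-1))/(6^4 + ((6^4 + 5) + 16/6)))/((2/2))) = -1160/7799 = -0.15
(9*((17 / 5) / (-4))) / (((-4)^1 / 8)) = 153 / 10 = 15.30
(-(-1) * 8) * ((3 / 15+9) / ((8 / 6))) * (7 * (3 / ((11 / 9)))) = 948.44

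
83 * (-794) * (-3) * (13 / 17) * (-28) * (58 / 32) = -260873067 / 34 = -7672737.26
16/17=0.94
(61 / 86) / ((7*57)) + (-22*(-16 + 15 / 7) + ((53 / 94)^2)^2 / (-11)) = 4491912313578595 / 14734840897392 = 304.85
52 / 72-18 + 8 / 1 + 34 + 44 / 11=517 / 18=28.72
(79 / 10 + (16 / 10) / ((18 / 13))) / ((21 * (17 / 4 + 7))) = 326 / 8505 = 0.04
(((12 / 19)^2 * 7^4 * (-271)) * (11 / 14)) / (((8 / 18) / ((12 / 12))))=-165642246 / 361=-458842.79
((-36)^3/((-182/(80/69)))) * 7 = 622080/299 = 2080.54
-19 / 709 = -0.03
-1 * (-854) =854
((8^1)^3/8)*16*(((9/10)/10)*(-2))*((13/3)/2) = -9984/25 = -399.36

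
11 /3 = 3.67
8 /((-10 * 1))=-4 /5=-0.80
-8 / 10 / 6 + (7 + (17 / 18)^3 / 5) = 7.04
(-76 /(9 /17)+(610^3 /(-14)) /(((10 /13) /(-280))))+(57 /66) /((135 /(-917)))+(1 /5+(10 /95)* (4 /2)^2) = 333021975183169 /56430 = 5901505851.20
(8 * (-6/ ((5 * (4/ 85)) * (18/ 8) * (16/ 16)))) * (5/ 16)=-85/ 3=-28.33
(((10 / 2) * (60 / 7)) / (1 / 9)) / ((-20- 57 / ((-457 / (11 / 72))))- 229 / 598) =-1770893280 / 93494779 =-18.94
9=9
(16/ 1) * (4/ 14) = 32/ 7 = 4.57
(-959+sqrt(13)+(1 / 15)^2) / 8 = -107887 / 900+sqrt(13) / 8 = -119.42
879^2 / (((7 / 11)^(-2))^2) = 1855111041 / 14641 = 126706.58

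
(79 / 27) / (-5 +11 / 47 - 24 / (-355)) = -1318115 / 2116584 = -0.62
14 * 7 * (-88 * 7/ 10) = -6036.80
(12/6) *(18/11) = 36/11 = 3.27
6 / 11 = 0.55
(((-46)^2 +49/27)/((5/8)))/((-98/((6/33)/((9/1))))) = -457448/654885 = -0.70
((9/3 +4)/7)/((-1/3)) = -3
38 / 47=0.81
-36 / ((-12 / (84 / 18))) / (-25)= -14 / 25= -0.56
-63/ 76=-0.83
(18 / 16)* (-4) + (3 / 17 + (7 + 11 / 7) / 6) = -689 / 238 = -2.89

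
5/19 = 0.26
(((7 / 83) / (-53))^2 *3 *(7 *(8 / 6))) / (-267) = -0.00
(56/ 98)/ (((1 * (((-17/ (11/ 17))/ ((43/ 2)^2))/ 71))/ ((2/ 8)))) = -1444069/ 8092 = -178.46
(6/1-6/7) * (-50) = -1800/7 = -257.14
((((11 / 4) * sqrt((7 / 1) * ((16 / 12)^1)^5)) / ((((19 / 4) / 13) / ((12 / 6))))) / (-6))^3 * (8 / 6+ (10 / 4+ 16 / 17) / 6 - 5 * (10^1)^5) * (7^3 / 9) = 5866630443309697245184 * sqrt(21) / 557708534307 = 48204889161.69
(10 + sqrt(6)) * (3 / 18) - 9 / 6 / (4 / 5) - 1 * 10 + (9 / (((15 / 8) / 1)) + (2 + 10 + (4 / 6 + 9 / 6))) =sqrt(6) / 6 + 1051 / 120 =9.17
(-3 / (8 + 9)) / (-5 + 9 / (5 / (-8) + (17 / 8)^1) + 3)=-3 / 68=-0.04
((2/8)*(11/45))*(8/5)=22/225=0.10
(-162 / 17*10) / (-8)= 405 / 34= 11.91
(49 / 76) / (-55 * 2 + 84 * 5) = 49 / 23560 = 0.00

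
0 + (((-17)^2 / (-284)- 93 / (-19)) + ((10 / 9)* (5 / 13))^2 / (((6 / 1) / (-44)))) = 562382707 / 221597532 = 2.54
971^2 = 942841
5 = 5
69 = 69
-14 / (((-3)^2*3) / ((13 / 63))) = -26 / 243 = -0.11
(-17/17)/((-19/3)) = 3/19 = 0.16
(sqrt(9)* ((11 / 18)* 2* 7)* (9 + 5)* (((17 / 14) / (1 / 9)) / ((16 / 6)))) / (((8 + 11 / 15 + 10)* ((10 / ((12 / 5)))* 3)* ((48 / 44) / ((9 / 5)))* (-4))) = -1166319 / 449600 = -2.59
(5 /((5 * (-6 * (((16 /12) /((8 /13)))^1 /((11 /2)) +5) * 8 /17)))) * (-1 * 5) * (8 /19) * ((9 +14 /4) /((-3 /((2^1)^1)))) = -23375 /20292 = -1.15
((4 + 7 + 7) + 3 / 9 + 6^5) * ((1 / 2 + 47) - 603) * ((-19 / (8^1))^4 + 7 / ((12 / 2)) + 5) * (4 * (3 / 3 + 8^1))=-12125185179107 / 2048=-5920500575.74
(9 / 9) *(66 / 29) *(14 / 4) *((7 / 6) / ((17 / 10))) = 2695 / 493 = 5.47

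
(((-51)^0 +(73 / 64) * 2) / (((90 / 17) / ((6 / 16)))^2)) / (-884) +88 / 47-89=-26166072793 / 300318720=-87.13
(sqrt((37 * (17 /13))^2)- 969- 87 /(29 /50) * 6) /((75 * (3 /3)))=-23668 /975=-24.27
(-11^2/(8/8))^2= 14641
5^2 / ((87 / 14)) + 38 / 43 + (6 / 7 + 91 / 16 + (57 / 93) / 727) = 11.45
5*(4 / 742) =10 / 371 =0.03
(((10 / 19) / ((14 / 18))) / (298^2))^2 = 0.00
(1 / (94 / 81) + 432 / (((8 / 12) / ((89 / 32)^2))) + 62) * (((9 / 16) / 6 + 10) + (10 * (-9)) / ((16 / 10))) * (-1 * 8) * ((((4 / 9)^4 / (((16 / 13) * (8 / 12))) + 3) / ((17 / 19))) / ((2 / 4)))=12766569.58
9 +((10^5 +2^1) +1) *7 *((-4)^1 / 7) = -400003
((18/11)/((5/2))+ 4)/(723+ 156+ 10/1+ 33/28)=7168/1370875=0.01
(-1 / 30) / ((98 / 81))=-27 / 980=-0.03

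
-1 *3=-3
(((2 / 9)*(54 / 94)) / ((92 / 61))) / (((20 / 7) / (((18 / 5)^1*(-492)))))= -1418067 / 27025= -52.47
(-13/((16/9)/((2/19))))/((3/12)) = -117/38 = -3.08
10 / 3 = 3.33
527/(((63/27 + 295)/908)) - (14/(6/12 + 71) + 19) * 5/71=3640719036/2264119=1608.01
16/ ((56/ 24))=48/ 7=6.86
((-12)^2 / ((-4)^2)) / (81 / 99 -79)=-99 / 860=-0.12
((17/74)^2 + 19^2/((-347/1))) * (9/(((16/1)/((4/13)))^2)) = -16888977/5138065088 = -0.00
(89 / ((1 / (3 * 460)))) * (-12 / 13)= -1473840 / 13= -113372.31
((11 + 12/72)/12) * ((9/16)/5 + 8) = 43483/5760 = 7.55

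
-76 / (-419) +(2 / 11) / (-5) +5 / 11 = 13817 / 23045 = 0.60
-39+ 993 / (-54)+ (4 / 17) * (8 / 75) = -438833 / 7650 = -57.36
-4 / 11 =-0.36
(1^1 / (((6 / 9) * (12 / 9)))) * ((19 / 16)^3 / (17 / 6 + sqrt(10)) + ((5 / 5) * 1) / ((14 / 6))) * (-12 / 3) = 18111951 / 2035712- 555579 * sqrt(10) / 145408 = -3.19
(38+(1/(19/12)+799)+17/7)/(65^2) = 111728/561925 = 0.20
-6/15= -2/5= -0.40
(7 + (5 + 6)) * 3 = 54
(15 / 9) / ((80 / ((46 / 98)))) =23 / 2352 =0.01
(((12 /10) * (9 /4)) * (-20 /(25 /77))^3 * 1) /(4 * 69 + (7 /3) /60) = -1290909312 /564625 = -2286.31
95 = 95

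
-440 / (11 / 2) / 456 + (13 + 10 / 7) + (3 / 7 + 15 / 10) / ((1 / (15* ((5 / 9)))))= 3457 / 114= 30.32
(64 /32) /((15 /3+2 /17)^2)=578 /7569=0.08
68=68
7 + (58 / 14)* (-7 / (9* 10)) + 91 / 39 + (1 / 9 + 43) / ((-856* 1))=4794 / 535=8.96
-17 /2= -8.50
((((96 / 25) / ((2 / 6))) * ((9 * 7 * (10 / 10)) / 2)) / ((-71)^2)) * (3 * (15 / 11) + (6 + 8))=1.30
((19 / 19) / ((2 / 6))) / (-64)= -3 / 64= -0.05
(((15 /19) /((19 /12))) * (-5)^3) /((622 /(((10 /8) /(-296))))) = 28125 /66464432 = 0.00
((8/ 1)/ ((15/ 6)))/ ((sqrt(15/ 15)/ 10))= 32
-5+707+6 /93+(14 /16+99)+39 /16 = 398971 /496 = 804.38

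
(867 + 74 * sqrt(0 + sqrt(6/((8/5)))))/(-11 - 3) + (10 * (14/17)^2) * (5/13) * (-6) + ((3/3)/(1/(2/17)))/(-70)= -20403037/262990 - 37 * 15^(1/4) * sqrt(2)/14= -84.94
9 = 9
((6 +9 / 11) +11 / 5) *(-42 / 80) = -4.73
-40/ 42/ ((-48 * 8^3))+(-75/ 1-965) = -134184955/ 129024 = -1040.00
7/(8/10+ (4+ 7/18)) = 630/467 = 1.35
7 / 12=0.58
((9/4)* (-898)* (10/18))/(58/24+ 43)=-2694/109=-24.72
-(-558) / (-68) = -279 / 34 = -8.21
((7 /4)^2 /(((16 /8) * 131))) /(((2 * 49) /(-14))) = -7 /4192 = -0.00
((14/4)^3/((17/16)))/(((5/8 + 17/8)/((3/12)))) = 686/187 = 3.67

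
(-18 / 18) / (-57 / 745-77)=745 / 57422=0.01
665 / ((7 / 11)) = 1045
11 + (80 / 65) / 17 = 2447 / 221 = 11.07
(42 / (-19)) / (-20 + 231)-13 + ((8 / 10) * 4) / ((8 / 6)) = -212687 / 20045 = -10.61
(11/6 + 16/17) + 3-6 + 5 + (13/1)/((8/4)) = 575/51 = 11.27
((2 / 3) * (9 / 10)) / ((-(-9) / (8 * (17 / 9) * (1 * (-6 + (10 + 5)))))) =136 / 15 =9.07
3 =3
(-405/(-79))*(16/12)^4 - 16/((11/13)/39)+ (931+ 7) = 188354/869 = 216.75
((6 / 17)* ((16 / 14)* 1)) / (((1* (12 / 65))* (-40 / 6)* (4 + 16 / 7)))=-39 / 748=-0.05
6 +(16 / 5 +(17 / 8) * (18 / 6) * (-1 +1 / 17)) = 16 / 5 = 3.20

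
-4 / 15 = -0.27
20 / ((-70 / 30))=-60 / 7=-8.57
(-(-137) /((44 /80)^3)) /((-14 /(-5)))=2740000 /9317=294.09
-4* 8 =-32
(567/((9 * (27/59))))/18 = 7.65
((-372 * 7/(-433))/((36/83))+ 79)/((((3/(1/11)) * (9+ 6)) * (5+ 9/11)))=15079/467640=0.03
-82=-82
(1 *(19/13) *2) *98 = 3724/13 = 286.46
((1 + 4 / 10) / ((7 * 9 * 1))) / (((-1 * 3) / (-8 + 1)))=0.05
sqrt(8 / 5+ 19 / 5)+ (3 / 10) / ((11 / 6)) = 9 / 55+ 3 * sqrt(15) / 5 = 2.49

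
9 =9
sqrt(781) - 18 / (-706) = 9 / 353 +sqrt(781) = 27.97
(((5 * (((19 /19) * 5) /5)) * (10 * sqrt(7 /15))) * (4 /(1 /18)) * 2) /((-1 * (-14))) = 240 * sqrt(105) /7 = 351.32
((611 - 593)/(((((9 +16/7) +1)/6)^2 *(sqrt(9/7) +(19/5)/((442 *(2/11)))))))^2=1517771540192452862990400/105326126711387464193089 - 47762227587427569216000 *sqrt(7)/105326126711387464193089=13.21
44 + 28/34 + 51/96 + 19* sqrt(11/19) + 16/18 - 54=-37975/4896 + sqrt(209)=6.70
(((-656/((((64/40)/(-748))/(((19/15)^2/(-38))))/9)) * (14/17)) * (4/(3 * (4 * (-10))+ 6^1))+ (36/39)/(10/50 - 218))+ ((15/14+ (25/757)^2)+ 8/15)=127549742139107/37859055234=3369.07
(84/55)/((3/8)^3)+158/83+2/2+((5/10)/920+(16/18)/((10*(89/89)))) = 483131497/15119280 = 31.95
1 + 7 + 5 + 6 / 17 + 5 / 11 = 2582 / 187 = 13.81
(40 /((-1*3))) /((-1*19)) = 40 /57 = 0.70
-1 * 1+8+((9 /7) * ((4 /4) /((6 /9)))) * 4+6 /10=536 /35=15.31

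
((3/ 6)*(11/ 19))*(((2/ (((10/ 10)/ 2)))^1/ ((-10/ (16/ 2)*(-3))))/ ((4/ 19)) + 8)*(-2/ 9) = -2156/ 2565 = -0.84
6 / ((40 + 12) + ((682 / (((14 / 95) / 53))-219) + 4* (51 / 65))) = 455 / 18587703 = 0.00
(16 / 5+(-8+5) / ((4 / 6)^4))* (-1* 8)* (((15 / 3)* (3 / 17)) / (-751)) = -0.11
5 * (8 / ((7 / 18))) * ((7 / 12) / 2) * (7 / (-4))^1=-105 / 2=-52.50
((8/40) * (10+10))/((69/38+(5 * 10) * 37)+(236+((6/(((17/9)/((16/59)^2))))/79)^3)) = 15530437700811089453224/8106173262398082133570831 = 0.00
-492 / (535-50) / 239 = -492 / 115915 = -0.00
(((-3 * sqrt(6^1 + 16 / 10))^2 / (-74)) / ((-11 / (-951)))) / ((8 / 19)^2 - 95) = 58706181 / 69660085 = 0.84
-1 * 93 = -93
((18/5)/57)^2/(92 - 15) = 36/694925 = 0.00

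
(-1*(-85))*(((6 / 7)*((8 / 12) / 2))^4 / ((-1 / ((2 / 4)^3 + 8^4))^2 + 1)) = 292075602192 / 515642325485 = 0.57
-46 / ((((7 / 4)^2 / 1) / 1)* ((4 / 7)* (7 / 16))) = -2944 / 49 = -60.08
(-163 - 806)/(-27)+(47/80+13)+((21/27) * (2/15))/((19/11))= 406595/8208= 49.54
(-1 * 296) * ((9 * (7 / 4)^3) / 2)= -114219 / 16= -7138.69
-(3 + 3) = -6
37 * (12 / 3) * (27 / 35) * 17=67932 / 35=1940.91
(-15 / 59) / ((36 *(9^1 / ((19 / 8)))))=-95 / 50976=-0.00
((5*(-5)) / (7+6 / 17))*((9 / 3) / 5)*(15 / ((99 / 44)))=-68 / 5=-13.60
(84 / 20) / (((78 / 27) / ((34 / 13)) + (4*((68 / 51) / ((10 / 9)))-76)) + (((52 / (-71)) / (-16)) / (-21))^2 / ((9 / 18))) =-0.06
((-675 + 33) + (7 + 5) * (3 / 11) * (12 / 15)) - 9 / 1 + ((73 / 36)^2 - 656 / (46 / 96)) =-3300706543 / 1639440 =-2013.31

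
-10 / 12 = -5 / 6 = -0.83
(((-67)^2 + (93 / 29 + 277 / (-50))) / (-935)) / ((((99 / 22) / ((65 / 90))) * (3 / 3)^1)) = -84573671 / 109815750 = -0.77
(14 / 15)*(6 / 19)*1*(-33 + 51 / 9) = -2296 / 285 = -8.06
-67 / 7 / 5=-67 / 35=-1.91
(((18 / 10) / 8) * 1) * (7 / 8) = 63 / 320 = 0.20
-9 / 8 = -1.12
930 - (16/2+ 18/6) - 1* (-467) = 1386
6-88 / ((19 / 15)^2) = -17634 / 361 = -48.85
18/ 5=3.60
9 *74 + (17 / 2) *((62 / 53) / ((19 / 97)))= 716.76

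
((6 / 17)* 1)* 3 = 18 / 17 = 1.06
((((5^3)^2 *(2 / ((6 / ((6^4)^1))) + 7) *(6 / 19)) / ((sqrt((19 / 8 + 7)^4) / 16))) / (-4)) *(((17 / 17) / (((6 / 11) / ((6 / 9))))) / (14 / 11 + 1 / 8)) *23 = -125105868800 / 63099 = -1982691.78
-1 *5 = -5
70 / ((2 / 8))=280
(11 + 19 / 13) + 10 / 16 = 1361 / 104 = 13.09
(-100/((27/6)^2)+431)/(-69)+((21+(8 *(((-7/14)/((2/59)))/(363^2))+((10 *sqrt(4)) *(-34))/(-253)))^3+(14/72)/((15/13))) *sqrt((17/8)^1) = -34511/5589+7399131987434796963982739 *sqrt(34)/2226964250033796216240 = 19367.28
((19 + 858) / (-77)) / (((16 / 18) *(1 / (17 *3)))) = -402543 / 616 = -653.48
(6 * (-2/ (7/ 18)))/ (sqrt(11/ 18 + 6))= -648 * sqrt(238)/ 833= -12.00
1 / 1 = 1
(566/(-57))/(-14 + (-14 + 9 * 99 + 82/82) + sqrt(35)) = -163008/14182759 + 566 * sqrt(35)/42548277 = -0.01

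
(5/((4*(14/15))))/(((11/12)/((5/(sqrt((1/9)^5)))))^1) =273375/154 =1775.16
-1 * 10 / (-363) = 0.03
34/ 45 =0.76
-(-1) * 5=5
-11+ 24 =13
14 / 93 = 0.15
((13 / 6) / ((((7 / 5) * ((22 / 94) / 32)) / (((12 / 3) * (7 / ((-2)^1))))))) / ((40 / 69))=-56212 / 11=-5110.18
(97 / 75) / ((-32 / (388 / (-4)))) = 9409 / 2400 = 3.92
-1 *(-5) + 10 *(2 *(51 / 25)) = 229 / 5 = 45.80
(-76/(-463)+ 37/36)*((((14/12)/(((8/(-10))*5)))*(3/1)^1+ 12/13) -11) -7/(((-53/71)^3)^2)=-2055954321527997161/38421299415009888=-53.51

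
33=33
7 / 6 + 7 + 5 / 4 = 113 / 12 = 9.42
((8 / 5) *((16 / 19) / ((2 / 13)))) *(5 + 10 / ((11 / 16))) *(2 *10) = 715520 / 209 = 3423.54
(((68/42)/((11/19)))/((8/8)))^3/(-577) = -269586136/7112327607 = -0.04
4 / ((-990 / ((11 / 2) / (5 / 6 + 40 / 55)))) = -22 / 1545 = -0.01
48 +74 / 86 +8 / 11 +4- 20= 15887 / 473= 33.59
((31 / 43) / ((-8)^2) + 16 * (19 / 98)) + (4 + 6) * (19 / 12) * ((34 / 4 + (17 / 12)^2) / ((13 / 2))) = 1358756453 / 47331648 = 28.71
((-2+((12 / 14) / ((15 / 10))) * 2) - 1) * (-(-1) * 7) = -13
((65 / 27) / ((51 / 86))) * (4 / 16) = 2795 / 2754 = 1.01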